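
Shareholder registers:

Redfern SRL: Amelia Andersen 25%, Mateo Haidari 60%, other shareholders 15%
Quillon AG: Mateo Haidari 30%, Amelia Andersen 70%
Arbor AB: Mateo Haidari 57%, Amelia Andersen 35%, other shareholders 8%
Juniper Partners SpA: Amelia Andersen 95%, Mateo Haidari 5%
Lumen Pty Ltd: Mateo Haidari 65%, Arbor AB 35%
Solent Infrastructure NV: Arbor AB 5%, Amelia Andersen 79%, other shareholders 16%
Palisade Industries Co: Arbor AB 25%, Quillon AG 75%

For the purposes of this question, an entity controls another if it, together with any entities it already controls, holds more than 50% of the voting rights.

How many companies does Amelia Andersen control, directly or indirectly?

Amelia holds 70% of Quillon, so Amelia controls Quillon.
Amelia holds 95% of Juniper, so Amelia controls Juniper.
Amelia holds 79% of Solent, so Amelia controls Solent.
Quillon holds 75% of Palisade, so Amelia controls Palisade.
No other company's threshold is met.
Amelia controls 4 companies.

4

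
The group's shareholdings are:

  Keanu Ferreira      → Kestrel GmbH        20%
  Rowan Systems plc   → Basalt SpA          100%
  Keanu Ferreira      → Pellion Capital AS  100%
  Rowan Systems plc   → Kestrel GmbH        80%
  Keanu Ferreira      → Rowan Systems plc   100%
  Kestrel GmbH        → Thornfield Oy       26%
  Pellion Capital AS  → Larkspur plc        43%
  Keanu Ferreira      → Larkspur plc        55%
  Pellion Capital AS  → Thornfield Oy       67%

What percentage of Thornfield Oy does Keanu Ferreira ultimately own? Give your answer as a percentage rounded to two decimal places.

Keanu reaches Thornfield along 3 paths.
Via Rowan → Kestrel: 100% × 80% × 26% = 20.8%.
Via Kestrel: 20% × 26% = 5.2%.
Via Pellion: 100% × 67% = 67%.
Total: 20.8% + 5.2% + 67% = 93%.
Rounded: 93.00%.

93.00%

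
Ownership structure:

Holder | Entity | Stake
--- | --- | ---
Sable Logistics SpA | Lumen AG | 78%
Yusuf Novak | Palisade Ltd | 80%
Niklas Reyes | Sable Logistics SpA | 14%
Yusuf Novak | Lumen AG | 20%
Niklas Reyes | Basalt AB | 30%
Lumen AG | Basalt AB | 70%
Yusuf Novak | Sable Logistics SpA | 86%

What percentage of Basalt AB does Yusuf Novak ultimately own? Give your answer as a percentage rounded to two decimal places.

60.96%

Yusuf reaches Basalt along 2 paths.
Via Lumen: 20% × 70% = 14%.
Via Sable → Lumen: 86% × 78% × 70% = 46.956%.
Total: 14% + 46.956% = 60.956%.
Rounded: 60.96%.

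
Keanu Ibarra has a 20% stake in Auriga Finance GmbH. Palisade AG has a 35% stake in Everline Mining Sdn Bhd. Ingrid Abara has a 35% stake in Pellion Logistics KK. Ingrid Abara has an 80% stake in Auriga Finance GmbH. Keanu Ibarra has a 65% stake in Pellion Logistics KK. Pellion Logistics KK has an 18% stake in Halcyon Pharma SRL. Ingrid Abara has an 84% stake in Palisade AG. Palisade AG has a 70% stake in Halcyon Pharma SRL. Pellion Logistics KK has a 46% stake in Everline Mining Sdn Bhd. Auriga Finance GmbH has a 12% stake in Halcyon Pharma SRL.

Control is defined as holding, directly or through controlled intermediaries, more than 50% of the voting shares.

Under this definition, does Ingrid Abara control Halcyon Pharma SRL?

Yes

Ingrid holds 80% of Auriga, so Ingrid controls Auriga.
Ingrid holds 84% of Palisade, so Ingrid controls Palisade.
Palisade and Auriga together hold 70% + 12% = 82% of Halcyon, so Ingrid controls Halcyon.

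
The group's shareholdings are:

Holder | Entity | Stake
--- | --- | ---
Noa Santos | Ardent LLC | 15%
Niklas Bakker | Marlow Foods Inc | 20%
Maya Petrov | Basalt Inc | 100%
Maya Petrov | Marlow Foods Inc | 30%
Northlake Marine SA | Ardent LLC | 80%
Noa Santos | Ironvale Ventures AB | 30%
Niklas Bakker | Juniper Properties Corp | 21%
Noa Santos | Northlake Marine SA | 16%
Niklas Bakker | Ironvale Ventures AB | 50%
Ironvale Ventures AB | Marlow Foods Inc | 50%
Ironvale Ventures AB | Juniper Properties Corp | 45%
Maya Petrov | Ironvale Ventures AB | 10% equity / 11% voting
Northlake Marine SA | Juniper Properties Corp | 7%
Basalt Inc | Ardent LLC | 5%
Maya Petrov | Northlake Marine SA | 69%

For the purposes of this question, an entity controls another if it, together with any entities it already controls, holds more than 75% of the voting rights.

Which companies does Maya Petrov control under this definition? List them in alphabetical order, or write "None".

Maya holds 100% of Basalt, so Maya controls Basalt.
No other company's threshold is met.

Basalt Inc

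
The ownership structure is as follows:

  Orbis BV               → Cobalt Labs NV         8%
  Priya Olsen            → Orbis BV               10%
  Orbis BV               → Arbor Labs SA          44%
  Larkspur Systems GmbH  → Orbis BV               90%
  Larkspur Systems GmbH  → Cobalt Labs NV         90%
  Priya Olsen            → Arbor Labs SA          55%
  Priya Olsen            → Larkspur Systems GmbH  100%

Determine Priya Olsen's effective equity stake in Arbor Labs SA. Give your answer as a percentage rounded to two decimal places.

Priya reaches Arbor along 3 paths.
Direct stake: 55% = 55%.
Via Orbis: 10% × 44% = 4.4%.
Via Larkspur → Orbis: 100% × 90% × 44% = 39.6%.
Total: 55% + 4.4% + 39.6% = 99%.
Rounded: 99.00%.

99.00%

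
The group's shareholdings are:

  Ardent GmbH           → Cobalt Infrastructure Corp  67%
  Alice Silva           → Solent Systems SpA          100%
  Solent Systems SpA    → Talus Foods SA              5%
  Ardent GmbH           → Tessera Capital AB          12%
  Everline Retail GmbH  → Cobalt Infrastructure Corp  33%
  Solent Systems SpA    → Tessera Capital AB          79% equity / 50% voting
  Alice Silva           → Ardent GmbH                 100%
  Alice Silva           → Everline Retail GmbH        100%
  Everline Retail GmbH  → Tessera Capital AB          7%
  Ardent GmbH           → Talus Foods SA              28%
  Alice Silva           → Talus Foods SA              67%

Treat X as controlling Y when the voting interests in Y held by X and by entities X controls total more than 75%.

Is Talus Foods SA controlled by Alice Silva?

Alice holds 100% of Ardent, so Alice controls Ardent.
Alice holds 100% of Solent, so Alice controls Solent.
Solent and Ardent and Alice together hold 5% + 28% + 67% = 100% of Talus, so Alice controls Talus.

Yes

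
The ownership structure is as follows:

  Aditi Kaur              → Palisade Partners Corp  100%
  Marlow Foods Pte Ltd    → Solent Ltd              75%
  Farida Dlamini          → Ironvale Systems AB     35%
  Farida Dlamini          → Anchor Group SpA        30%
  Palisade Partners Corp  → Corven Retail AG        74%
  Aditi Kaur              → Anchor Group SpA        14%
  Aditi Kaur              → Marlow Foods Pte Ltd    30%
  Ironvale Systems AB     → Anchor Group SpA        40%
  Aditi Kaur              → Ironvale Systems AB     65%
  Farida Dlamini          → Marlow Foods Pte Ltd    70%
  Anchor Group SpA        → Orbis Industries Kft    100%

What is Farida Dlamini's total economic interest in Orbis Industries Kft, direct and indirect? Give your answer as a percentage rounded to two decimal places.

44.00%

Farida reaches Orbis along 2 paths.
Via Ironvale → Anchor: 35% × 40% × 100% = 14%.
Via Anchor: 30% × 100% = 30%.
Total: 14% + 30% = 44%.
Rounded: 44.00%.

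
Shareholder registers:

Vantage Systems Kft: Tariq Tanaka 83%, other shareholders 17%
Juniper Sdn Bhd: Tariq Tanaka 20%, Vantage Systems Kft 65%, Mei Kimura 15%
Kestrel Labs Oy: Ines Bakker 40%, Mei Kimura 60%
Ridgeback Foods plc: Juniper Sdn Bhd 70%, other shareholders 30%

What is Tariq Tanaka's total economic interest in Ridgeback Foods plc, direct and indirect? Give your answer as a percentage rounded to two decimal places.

Tariq reaches Ridgeback along 2 paths.
Via Juniper: 20% × 70% = 14%.
Via Vantage → Juniper: 83% × 65% × 70% = 37.765%.
Total: 14% + 37.765% = 51.765%.
Rounded: 51.77%.

51.77%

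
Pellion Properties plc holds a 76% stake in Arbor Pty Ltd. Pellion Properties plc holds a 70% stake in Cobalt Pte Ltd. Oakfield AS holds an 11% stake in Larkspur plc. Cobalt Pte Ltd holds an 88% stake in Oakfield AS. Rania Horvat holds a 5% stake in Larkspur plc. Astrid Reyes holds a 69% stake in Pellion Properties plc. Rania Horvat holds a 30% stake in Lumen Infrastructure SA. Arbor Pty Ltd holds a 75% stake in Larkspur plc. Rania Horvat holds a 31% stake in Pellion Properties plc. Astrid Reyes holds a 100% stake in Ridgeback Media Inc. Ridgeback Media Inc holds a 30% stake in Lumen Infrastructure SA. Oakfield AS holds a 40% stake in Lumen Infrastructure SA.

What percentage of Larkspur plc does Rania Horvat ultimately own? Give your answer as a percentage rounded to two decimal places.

24.77%

Rania reaches Larkspur along 3 paths.
Via Pellion → Arbor: 31% × 76% × 75% = 17.67%.
Via Pellion → Cobalt → Oakfield: 31% × 70% × 88% × 11% = 2.10056%.
Direct stake: 5% = 5%.
Total: 17.67% + 2.10056% + 5% = 24.77056%.
Rounded: 24.77%.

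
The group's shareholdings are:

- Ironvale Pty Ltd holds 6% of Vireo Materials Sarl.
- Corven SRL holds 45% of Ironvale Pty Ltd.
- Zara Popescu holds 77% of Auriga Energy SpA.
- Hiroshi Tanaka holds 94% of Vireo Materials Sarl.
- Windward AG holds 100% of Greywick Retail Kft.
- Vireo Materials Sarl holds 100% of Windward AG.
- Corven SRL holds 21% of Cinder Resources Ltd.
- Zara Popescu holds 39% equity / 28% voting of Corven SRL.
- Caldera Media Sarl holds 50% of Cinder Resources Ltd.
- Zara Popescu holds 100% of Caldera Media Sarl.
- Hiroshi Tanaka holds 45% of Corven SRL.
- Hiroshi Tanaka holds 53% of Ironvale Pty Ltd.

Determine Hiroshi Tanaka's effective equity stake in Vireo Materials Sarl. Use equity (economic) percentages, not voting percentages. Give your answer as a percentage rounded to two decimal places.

98.40%

Hiroshi reaches Vireo along 3 paths.
Via Ironvale: 53% × 6% = 3.18%.
Via Corven → Ironvale: 45% × 45% × 6% = 1.215%.
Direct stake: 94% = 94%.
Total: 3.18% + 1.215% + 94% = 98.395%.
Rounded: 98.40%.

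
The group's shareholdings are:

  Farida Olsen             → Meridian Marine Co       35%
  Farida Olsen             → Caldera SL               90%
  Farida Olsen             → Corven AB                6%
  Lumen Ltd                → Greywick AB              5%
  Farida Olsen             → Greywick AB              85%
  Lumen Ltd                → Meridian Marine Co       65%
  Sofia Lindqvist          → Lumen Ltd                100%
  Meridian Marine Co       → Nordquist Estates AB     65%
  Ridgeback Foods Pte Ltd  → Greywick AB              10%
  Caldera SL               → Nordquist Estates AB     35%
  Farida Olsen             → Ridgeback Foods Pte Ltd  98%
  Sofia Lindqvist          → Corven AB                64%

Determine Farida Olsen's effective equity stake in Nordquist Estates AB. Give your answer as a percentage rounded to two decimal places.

54.25%

Farida reaches Nordquist along 2 paths.
Via Caldera: 90% × 35% = 31.5%.
Via Meridian: 35% × 65% = 22.75%.
Total: 31.5% + 22.75% = 54.25%.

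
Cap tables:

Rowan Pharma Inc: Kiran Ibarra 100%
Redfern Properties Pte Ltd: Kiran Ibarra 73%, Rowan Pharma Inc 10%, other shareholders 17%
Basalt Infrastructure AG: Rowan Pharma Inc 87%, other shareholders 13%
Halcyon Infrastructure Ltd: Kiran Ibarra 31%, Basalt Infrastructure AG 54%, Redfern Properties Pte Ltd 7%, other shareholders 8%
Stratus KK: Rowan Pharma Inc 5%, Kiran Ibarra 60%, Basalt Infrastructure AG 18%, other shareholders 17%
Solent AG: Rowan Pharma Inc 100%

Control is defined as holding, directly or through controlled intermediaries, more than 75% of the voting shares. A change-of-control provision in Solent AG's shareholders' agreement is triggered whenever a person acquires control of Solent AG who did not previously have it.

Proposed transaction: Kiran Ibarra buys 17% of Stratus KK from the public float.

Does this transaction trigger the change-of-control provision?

No

The purchase changes only Kiran's holdings, so Kiran is the only person who could newly come to control Solent.
Kiran holds 100% of Rowan, so Kiran controls Rowan.
Rowan holds 100% of Solent, so Kiran controls Solent.
So Kiran already controls Solent before the transaction.
After the purchase, Kiran's direct stake in Stratus rises to 60% + 17% = 77%.
Kiran controlled Solent already, so this is not a new person acquiring control; every other person's position is unchanged or reduced.
No new person acquires control, so the clause is not triggered.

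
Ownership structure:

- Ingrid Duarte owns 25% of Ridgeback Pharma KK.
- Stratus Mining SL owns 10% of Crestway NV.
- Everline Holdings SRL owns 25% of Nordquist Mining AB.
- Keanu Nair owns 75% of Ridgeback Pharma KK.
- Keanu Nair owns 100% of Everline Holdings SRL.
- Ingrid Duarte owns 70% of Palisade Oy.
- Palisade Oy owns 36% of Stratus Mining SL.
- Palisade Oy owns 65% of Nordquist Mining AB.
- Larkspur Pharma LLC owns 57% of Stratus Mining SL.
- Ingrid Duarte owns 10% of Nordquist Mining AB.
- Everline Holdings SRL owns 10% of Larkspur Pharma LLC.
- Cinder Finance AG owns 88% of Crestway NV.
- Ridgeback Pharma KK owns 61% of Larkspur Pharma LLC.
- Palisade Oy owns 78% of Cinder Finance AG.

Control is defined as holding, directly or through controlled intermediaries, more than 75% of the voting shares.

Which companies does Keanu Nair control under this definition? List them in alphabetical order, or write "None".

Everline Holdings SRL

Keanu holds 100% of Everline, so Keanu controls Everline.
No other company's threshold is met.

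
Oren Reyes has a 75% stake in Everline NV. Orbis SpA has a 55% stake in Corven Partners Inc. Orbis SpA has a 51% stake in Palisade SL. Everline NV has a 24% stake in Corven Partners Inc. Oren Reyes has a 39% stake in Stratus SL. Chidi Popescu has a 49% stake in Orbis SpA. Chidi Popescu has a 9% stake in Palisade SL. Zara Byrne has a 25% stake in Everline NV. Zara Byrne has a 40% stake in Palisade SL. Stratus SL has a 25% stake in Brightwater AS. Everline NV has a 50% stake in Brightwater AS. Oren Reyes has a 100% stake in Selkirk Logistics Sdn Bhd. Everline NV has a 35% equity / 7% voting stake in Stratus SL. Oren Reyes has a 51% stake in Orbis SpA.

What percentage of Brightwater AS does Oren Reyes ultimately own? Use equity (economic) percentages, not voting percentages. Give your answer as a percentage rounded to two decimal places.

Oren reaches Brightwater along 3 paths.
Via Everline → Stratus: 75% × 35% × 25% = 6.5625%.
Via Stratus: 39% × 25% = 9.75%.
Via Everline: 75% × 50% = 37.5%.
Total: 6.5625% + 9.75% + 37.5% = 53.8125%.
Rounded: 53.81%.

53.81%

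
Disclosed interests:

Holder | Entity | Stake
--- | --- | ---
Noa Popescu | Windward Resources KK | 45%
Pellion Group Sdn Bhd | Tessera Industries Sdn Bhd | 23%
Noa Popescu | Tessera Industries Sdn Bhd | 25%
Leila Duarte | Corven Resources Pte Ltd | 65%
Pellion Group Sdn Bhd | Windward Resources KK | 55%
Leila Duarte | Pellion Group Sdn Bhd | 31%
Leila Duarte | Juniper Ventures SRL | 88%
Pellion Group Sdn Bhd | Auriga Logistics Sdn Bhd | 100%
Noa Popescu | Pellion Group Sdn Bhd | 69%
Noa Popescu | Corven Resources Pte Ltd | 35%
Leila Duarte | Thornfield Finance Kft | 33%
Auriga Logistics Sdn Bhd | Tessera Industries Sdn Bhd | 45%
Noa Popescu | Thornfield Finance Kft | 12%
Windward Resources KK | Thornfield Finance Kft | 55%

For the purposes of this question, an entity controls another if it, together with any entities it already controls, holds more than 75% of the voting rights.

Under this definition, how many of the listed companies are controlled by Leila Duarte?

Leila holds 88% of Juniper, so Leila controls Juniper.
No other company's threshold is met.
Leila controls 1 company.

1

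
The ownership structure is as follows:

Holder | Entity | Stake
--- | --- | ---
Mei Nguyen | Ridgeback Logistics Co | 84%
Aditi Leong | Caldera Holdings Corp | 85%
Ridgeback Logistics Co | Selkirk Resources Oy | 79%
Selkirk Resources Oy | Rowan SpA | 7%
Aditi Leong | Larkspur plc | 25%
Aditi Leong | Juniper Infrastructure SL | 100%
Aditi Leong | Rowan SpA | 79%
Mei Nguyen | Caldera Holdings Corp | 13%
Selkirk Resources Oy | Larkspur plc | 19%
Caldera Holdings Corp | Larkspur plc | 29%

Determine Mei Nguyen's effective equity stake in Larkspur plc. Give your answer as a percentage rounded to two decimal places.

Mei reaches Larkspur along 2 paths.
Via Ridgeback → Selkirk: 84% × 79% × 19% = 12.6084%.
Via Caldera: 13% × 29% = 3.77%.
Total: 12.6084% + 3.77% = 16.3784%.
Rounded: 16.38%.

16.38%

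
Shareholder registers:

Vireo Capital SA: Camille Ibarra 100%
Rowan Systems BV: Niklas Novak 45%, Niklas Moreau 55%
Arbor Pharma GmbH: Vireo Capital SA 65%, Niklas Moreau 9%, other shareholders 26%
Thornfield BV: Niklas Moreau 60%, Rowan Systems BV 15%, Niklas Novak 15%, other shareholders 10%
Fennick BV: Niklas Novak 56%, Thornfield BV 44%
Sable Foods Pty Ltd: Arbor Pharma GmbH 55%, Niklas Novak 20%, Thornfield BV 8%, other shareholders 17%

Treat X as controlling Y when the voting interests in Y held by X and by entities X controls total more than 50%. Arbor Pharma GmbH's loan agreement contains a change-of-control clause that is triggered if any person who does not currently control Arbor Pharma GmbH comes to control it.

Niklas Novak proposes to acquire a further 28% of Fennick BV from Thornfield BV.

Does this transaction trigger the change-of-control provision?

No

The purchase adds only to Niklas Novak's holdings (Thornfield's stake shrinks), so Niklas Novak is the only person who could newly come to control Arbor.
Niklas Novak holds 56% of Fennick, so Niklas Novak controls Fennick.
Neither Niklas Novak nor any entity Niklas Novak controls holds any voting interest in Arbor.
So before the transaction, Niklas Novak does not control Arbor.
After the purchase, Niklas Novak's direct stake in Fennick rises to 56% + 28% = 84%, and Thornfield's stake falls to 16%.
Niklas Novak holds 84% of Fennick, so Niklas Novak controls Fennick.
After the transaction, neither Niklas Novak nor any entity Niklas Novak controls holds a voting interest in Arbor, so Niklas Novak still does not control it.
No new person acquires control, so the clause is not triggered.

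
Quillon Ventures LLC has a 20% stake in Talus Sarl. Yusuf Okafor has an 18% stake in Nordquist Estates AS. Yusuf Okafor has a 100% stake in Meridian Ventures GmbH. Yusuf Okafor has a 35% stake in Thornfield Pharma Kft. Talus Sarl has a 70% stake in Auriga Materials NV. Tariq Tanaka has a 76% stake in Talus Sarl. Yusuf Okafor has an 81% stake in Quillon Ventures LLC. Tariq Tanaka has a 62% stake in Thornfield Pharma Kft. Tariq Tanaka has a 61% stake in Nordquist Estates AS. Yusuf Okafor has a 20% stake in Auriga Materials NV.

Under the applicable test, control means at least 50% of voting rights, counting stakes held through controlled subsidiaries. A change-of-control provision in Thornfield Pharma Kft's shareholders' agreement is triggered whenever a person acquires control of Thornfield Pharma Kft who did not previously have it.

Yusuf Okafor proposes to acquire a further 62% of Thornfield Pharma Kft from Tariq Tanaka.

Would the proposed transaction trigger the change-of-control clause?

The purchase adds only to Yusuf's holdings (Tariq's stake shrinks), so Yusuf is the only person who could newly come to control Thornfield.
Yusuf holds 81% of Quillon, so Yusuf controls Quillon.
Yusuf holds 100% of Meridian, so Yusuf controls Meridian.
In Thornfield, Yusuf's side holds only 35%, not ≥ 50%.
So before the transaction, Yusuf does not control Thornfield.
After the purchase, Yusuf's direct stake in Thornfield rises to 35% + 62% = 97%, and Tariq's stake falls to 0%.
Yusuf holds 97% of Thornfield, so Yusuf controls Thornfield.
Yusuf did not control Thornfield before and does after, so the clause is triggered.

Yes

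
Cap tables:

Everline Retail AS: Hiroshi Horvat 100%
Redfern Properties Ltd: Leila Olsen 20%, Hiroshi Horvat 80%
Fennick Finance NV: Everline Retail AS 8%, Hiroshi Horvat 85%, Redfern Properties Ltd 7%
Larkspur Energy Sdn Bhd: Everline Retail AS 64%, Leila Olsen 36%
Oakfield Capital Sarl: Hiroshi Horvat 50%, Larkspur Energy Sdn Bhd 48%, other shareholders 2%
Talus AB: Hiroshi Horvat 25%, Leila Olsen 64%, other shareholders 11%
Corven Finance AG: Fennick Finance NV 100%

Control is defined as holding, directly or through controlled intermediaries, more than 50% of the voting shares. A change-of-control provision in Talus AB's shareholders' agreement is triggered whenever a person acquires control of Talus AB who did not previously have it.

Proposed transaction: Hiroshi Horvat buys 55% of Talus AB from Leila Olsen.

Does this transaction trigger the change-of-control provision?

Yes

The purchase adds only to Hiroshi's holdings (Leila's stake shrinks), so Hiroshi is the only person who could newly come to control Talus.
Hiroshi holds 100% of Everline, so Hiroshi controls Everline.
Hiroshi holds 80% of Redfern, so Hiroshi controls Redfern.
Everline and Hiroshi and Redfern together hold 8% + 85% + 7% = 100% of Fennick, so Hiroshi controls Fennick.
Everline holds 64% of Larkspur, so Hiroshi controls Larkspur.
Hiroshi and Larkspur together hold 50% + 48% = 98% of Oakfield, so Hiroshi controls Oakfield.
Fennick holds 100% of Corven, so Hiroshi controls Corven.
In Talus, Hiroshi's side holds only 25%, not > 50%.
So before the transaction, Hiroshi does not control Talus.
After the purchase, Hiroshi's direct stake in Talus rises to 25% + 55% = 80%, and Leila's stake falls to 9%.
Hiroshi holds 80% of Talus, so Hiroshi controls Talus.
Hiroshi did not control Talus before and does after, so the clause is triggered.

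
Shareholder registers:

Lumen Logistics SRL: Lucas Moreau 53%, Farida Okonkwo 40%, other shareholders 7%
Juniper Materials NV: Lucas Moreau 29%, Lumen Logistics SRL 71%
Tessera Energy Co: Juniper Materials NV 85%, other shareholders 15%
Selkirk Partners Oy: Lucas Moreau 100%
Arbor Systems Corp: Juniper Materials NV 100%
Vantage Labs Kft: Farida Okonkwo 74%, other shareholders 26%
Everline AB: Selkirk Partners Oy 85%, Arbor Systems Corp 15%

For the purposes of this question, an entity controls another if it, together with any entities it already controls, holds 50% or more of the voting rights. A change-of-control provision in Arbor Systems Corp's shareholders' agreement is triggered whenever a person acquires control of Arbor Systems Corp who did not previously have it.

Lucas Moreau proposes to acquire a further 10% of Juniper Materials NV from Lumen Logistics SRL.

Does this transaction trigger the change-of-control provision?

The purchase adds only to Lucas's holdings (Lumen's stake shrinks), so Lucas is the only person who could newly come to control Arbor.
Lucas holds 53% of Lumen, so Lucas controls Lumen.
Lucas and Lumen together hold 29% + 71% = 100% of Juniper, so Lucas controls Juniper.
Juniper holds 100% of Arbor, so Lucas controls Arbor.
So Lucas already controls Arbor before the transaction.
After the purchase, Lucas's direct stake in Juniper rises to 29% + 10% = 39%, and Lumen's stake falls to 61%.
Lucas controlled Arbor already, so this is not a new person acquiring control; every other person's position is unchanged or reduced.
No new person acquires control, so the clause is not triggered.

No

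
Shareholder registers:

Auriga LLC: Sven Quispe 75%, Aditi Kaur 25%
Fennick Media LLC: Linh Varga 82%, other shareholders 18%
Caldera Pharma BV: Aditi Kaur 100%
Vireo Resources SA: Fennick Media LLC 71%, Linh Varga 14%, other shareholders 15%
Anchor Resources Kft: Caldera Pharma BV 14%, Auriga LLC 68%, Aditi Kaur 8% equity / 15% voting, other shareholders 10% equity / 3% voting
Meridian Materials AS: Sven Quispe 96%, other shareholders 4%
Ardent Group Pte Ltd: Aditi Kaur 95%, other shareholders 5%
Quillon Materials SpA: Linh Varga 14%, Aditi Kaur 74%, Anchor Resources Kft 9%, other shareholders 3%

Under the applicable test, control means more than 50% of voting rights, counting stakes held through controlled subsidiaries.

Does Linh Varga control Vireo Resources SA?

Linh holds 82% of Fennick, so Linh controls Fennick.
Fennick and Linh together hold 71% + 14% = 85% of Vireo, so Linh controls Vireo.

Yes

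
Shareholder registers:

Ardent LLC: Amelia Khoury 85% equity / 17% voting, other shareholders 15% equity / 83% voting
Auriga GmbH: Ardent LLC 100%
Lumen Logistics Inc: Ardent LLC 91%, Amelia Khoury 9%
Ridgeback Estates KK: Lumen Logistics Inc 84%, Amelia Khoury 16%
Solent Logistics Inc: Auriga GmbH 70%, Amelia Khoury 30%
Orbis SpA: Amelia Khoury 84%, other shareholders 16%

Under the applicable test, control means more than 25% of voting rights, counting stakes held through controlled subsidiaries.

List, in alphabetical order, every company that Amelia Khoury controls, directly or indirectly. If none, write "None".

Amelia holds 30% of Solent, so Amelia controls Solent.
Amelia holds 84% of Orbis, so Amelia controls Orbis.
No other company's threshold is met.

Orbis SpA, Solent Logistics Inc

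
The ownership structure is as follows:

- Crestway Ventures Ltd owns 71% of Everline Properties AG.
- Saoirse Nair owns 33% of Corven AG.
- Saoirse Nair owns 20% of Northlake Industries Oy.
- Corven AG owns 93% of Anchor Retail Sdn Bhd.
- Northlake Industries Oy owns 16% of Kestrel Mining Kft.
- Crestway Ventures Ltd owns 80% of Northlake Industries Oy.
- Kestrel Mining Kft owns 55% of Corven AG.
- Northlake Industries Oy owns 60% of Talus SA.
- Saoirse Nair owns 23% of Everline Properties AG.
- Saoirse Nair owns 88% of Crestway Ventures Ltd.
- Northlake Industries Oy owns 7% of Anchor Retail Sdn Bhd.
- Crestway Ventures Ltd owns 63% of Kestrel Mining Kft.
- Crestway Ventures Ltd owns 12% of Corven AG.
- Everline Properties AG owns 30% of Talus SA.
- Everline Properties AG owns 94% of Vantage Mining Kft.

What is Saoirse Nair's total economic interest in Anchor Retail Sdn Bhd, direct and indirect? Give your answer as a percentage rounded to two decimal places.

82.59%

Saoirse reaches Anchor along 7 paths.
Via Crestway → Northlake: 88% × 80% × 7% = 4.928%.
Via Northlake: 20% × 7% = 1.4%.
Via Crestway → Corven: 88% × 12% × 93% = 9.8208%.
Via Corven: 33% × 93% = 30.69%.
Via Crestway → Northlake → Kestrel → Corven: 88% × 80% × 16% × 55% × 93% = 5.761536%.
Via Northlake → Kestrel → Corven: 20% × 16% × 55% × 93% = 1.6368%.
Via Crestway → Kestrel → Corven: 88% × 63% × 55% × 93% = 28.35756%.
Total: 4.928% + 1.4% + 9.8208% + 30.69% + 5.761536% + 1.6368% + 28.35756% = 82.594696%.
Rounded: 82.59%.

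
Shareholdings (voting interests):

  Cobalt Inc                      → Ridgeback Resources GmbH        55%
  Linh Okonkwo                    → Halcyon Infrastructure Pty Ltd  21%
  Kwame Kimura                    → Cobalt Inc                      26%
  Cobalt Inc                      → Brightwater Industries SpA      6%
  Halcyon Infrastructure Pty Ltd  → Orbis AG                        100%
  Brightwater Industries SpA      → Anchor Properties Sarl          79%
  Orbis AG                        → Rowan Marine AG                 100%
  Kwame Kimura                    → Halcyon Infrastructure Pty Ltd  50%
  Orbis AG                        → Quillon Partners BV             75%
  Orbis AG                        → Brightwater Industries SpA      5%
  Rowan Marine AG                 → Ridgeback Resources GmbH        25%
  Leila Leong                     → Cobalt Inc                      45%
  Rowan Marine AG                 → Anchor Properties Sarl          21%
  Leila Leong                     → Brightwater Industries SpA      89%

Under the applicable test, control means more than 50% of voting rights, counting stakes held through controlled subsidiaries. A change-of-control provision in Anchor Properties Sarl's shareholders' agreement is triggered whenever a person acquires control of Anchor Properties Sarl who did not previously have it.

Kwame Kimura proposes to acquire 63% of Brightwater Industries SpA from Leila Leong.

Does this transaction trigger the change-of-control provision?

Yes

The purchase adds only to Kwame's holdings (Leila's stake shrinks), so Kwame is the only person who could newly come to control Anchor.
Kwame's largest direct stake is 50% in Halcyon, which does not meet the threshold, so Kwame controls no company.
Neither Kwame nor any entity Kwame controls holds any voting interest in Anchor.
So before the transaction, Kwame does not control Anchor.
After the purchase, Kwame holds 63% of Brightwater directly, and Leila's stake falls to 26%.
Kwame holds 63% of Brightwater, so Kwame controls Brightwater.
Brightwater holds 79% of Anchor, so Kwame controls Anchor.
Kwame did not control Anchor before and does after, so the clause is triggered.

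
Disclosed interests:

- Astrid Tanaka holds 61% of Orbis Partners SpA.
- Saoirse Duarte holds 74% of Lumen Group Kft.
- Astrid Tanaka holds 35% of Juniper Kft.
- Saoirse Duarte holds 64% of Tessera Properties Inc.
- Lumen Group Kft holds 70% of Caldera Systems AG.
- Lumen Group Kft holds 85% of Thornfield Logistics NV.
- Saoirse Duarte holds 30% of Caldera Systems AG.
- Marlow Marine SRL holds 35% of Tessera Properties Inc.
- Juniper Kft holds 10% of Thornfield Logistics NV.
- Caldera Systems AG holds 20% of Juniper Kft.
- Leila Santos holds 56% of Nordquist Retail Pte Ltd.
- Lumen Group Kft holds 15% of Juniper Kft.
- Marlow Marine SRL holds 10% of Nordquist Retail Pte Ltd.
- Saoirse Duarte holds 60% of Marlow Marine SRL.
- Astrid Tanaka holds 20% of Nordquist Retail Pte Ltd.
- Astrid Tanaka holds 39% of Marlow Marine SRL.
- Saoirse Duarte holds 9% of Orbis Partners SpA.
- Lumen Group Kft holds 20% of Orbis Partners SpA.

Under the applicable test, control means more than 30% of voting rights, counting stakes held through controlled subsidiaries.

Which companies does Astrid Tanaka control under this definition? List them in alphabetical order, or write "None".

Astrid holds 39% of Marlow, so Astrid controls Marlow.
Astrid holds 35% of Juniper, so Astrid controls Juniper.
Astrid holds 61% of Orbis, so Astrid controls Orbis.
Marlow holds 35% of Tessera, so Astrid controls Tessera.
No other company's threshold is met.

Juniper Kft, Marlow Marine SRL, Orbis Partners SpA, Tessera Properties Inc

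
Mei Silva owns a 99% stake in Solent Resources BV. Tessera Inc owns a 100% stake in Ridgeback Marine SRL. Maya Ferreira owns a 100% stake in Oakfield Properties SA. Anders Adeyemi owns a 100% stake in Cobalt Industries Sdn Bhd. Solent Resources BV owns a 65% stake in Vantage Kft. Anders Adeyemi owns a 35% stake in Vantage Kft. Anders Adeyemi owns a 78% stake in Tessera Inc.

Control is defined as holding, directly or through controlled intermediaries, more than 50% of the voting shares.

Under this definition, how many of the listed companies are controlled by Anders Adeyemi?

3

Anders holds 78% of Tessera, so Anders controls Tessera.
Tessera holds 100% of Ridgeback, so Anders controls Ridgeback.
Anders holds 100% of Cobalt, so Anders controls Cobalt.
No other company's threshold is met.
Anders controls 3 companies.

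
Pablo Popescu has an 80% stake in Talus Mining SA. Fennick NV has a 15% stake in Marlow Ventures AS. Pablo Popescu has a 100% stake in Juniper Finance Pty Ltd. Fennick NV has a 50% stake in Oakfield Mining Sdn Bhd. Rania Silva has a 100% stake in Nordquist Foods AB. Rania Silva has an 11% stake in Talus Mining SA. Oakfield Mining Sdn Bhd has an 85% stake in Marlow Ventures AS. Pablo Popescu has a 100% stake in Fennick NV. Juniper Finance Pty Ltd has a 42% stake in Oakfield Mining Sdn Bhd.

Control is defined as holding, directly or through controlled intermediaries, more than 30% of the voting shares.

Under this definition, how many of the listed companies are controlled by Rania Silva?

Rania holds 100% of Nordquist, so Rania controls Nordquist.
No other company's threshold is met.
Rania controls 1 company.

1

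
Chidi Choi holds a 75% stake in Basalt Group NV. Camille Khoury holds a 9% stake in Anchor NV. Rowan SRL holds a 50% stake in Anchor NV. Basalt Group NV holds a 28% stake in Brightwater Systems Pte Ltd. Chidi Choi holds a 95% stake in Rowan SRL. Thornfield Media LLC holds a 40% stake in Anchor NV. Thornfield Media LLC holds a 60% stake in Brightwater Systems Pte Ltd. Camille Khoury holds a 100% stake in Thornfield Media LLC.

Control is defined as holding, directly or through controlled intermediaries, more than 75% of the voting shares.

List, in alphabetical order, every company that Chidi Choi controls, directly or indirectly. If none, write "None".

Chidi holds 95% of Rowan, so Chidi controls Rowan.
No other company's threshold is met.

Rowan SRL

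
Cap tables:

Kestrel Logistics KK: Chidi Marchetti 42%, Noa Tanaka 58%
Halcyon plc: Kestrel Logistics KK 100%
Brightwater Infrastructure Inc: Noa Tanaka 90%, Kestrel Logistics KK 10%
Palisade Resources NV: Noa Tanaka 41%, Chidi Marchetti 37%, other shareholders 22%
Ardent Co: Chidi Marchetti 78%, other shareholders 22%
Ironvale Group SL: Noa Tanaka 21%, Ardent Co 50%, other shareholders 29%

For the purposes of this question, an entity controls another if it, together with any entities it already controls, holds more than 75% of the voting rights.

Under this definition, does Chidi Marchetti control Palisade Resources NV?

No

Chidi holds 78% of Ardent, so Chidi controls Ardent.
In Palisade, Chidi's side holds only 37%, not > 75%.
So Chidi does not control Palisade.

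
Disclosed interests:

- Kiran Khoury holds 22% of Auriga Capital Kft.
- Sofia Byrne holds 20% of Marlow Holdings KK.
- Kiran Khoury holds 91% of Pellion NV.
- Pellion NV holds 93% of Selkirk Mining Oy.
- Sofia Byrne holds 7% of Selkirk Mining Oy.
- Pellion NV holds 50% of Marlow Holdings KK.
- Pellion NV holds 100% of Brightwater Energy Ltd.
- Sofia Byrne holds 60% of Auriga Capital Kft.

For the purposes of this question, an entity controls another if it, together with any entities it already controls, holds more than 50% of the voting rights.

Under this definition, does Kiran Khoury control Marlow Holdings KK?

No

Kiran holds 91% of Pellion, so Kiran controls Pellion.
Pellion holds 93% of Selkirk, so Kiran controls Selkirk.
Pellion holds 100% of Brightwater, so Kiran controls Brightwater.
In Marlow, Kiran's side holds only 50%, not > 50%.
So Kiran does not control Marlow.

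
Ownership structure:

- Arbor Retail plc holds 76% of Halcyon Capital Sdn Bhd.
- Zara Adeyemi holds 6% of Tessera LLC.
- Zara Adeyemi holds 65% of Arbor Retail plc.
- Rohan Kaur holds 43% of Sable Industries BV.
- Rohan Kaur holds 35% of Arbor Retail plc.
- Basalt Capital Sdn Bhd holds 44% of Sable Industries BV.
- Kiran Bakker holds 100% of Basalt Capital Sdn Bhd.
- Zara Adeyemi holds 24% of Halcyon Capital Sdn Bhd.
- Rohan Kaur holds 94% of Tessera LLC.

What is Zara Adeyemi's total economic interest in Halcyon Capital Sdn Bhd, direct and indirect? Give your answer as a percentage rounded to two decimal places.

73.40%

Zara reaches Halcyon along 2 paths.
Direct stake: 24% = 24%.
Via Arbor: 65% × 76% = 49.4%.
Total: 24% + 49.4% = 73.4%.
Rounded: 73.40%.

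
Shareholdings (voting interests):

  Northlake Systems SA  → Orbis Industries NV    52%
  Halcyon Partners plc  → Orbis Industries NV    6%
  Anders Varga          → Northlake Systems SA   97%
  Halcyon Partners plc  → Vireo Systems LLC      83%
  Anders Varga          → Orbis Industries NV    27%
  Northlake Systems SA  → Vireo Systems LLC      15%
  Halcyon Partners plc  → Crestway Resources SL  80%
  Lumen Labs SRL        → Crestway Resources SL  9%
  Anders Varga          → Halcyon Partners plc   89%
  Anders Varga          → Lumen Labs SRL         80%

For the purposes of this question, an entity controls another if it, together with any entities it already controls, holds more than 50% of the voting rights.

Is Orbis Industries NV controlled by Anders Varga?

Yes

Anders holds 89% of Halcyon, so Anders controls Halcyon.
Anders holds 97% of Northlake, so Anders controls Northlake.
Halcyon and Northlake and Anders together hold 6% + 52% + 27% = 85% of Orbis, so Anders controls Orbis.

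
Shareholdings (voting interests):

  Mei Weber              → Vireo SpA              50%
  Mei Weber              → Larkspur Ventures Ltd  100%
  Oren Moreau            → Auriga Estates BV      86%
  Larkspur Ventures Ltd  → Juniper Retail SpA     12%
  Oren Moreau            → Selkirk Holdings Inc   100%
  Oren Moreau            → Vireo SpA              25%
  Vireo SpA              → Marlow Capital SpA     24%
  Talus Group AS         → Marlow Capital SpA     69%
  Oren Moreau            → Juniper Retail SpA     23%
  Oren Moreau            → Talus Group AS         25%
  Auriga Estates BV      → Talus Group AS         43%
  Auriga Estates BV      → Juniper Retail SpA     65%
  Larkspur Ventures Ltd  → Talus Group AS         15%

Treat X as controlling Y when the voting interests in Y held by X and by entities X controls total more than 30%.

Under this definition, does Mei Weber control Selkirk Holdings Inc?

Mei holds 100% of Larkspur, so Mei controls Larkspur.
Mei holds 50% of Vireo, so Mei controls Vireo.
Neither Mei nor any entity Mei controls holds any voting interest in Selkirk.
So Mei does not control Selkirk.

No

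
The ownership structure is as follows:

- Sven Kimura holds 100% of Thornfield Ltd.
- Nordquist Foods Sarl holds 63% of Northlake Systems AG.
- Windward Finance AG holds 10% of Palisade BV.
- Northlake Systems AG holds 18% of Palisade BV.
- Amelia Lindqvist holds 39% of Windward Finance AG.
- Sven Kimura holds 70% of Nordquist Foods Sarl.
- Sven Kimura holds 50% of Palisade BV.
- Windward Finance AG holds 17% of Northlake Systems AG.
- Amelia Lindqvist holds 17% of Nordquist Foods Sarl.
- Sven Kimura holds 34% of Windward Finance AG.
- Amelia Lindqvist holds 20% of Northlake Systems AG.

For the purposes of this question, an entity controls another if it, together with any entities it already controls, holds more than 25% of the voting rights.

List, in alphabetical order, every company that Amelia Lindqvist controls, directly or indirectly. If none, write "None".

Northlake Systems AG, Palisade BV, Windward Finance AG

Amelia holds 39% of Windward, so Amelia controls Windward.
Windward and Amelia together hold 17% + 20% = 37% of Northlake, so Amelia controls Northlake.
Windward and Northlake together hold 10% + 18% = 28% of Palisade, so Amelia controls Palisade.
No other company's threshold is met.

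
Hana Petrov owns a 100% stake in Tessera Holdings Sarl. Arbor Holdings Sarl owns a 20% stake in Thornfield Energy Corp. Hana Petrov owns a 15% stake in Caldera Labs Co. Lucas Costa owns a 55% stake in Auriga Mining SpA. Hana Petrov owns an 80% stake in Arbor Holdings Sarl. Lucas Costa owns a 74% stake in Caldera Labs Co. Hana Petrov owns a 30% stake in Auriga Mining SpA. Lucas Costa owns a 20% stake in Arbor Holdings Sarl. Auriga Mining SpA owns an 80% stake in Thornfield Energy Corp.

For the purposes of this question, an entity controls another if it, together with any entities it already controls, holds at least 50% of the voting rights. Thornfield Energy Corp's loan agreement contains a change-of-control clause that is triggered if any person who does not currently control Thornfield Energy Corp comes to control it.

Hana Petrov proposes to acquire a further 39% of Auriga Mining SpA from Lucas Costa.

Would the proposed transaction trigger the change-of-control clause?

Yes

The purchase adds only to Hana's holdings (Lucas's stake shrinks), so Hana is the only person who could newly come to control Thornfield.
Hana holds 80% of Arbor, so Hana controls Arbor.
Hana holds 100% of Tessera, so Hana controls Tessera.
In Thornfield, Hana's side holds only 20%, not ≥ 50%.
So before the transaction, Hana does not control Thornfield.
After the purchase, Hana's direct stake in Auriga rises to 30% + 39% = 69%, and Lucas's stake falls to 16%.
Hana holds 69% of Auriga, so Hana controls Auriga.
Arbor and Auriga together hold 20% + 80% = 100% of Thornfield, so Hana controls Thornfield.
Hana did not control Thornfield before and does after, so the clause is triggered.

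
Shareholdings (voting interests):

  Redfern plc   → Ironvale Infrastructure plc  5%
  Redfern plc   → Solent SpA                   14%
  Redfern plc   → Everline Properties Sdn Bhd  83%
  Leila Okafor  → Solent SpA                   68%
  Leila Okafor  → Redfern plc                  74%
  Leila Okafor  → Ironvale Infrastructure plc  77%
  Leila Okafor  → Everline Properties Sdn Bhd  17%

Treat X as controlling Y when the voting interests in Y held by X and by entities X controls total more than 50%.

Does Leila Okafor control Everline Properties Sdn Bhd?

Leila holds 74% of Redfern, so Leila controls Redfern.
Redfern and Leila together hold 83% + 17% = 100% of Everline, so Leila controls Everline.

Yes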